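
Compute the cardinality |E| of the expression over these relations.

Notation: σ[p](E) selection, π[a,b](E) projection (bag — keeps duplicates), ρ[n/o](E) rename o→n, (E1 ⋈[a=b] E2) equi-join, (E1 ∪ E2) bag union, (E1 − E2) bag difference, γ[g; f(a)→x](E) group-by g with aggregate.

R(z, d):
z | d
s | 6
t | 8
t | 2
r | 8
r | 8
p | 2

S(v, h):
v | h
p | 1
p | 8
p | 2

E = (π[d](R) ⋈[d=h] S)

Row counts bottom-up:
  R → 6
  π[d](R) → 6
  S → 3
  (π[d](R) ⋈[d=h] S) → 5

|E| = 5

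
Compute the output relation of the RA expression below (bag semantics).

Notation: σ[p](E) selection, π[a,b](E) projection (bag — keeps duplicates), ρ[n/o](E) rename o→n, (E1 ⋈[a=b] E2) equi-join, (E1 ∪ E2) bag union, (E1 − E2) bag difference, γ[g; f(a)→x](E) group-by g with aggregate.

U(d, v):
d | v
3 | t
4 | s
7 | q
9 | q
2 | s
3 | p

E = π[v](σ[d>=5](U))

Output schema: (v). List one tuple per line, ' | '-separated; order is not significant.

Per-node cardinality:
  U → 6
  σ[d>=5](U) → 2
  π[v](σ[d>=5](U)) → 2

== RESULT ==
v
q
q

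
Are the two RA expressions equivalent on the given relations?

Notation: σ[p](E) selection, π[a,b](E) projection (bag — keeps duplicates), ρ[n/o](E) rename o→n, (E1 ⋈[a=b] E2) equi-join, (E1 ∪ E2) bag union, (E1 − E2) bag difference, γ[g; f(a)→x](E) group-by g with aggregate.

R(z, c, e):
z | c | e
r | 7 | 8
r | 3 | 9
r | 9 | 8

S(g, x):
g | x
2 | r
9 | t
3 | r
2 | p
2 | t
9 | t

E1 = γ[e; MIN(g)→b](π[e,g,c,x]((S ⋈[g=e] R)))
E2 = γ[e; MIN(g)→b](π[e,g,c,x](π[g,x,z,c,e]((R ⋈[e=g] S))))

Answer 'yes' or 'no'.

E1 subexpression sizes:
  S → 6
  R → 3
  (S ⋈[g=e] R) → 2
  π[e,g,c,x]((S ⋈[g=e] R)) → 2
  γ[e; MIN(g)→b](π[e,g,c,x]((S ⋈[g=e] R))) → 1
E2 subexpression sizes:
  R → 3
  S → 6
  (R ⋈[e=g] S) → 2
  π[g,x,z,c,e]((R ⋈[e=g] S)) → 2
  π[e,g,c,x](π[g,x,z,c,e]((R ⋈[e=g] S))) → 2
  γ[e; MIN(g)→b](π[e,g,c,x](π[g,x,z,c,e]((R ⋈[e=g] S)))) → 1

E1 and E2 produce the same multiset:
e | b
9 | 9

yes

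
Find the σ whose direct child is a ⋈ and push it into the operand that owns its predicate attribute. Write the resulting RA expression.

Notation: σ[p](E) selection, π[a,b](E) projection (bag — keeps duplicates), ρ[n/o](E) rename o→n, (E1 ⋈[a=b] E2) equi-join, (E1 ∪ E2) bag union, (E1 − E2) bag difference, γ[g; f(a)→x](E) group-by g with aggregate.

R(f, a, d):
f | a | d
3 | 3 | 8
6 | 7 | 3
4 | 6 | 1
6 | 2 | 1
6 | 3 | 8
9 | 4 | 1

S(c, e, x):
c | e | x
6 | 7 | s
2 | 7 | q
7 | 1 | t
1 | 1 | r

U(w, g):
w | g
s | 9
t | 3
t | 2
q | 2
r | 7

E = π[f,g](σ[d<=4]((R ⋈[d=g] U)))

σ filters on d, owned by the left side.
E' = π[f,g]((σ[d<=4](R) ⋈[d=g] U))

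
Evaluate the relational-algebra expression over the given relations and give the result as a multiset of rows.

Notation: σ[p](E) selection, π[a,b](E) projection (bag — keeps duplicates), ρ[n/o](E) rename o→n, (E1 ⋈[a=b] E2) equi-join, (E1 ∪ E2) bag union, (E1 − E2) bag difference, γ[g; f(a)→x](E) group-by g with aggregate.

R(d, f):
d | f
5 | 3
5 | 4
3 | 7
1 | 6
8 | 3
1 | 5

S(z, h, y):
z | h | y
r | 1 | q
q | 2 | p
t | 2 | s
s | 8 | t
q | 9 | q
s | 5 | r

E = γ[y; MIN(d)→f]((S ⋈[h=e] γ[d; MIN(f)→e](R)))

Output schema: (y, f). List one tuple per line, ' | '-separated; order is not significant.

Stepwise |·|:
  S → 6
  R → 6
  γ[d; MIN(f)→e](R) → 4
  (S ⋈[h=e] γ[d; MIN(f)→e](R)) → 1
  γ[y; MIN(d)→f]((S ⋈[h=e] γ[d; MIN(f)→e](R))) → 1

== RESULT ==
y | f
r | 1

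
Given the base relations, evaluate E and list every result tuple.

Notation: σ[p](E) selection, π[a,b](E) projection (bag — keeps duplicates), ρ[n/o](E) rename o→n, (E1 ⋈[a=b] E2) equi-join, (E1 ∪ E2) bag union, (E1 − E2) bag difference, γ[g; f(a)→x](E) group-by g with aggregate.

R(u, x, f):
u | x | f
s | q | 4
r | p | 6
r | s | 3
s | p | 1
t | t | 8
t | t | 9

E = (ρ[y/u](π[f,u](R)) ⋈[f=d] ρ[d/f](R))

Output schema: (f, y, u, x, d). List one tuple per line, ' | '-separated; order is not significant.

Row counts bottom-up:
  R → 6
  π[f,u](R) → 6
  ρ[y/u](π[f,u](R)) → 6
  R → 6
  ρ[d/f](R) → 6
  (ρ[y/u](π[f,u](R)) ⋈[f=d] ρ[d/f](R)) → 6

== RESULT ==
f | y | u | x | d
1 | s | s | p | 1
3 | r | r | s | 3
4 | s | s | q | 4
6 | r | r | p | 6
8 | t | t | t | 8
9 | t | t | t | 9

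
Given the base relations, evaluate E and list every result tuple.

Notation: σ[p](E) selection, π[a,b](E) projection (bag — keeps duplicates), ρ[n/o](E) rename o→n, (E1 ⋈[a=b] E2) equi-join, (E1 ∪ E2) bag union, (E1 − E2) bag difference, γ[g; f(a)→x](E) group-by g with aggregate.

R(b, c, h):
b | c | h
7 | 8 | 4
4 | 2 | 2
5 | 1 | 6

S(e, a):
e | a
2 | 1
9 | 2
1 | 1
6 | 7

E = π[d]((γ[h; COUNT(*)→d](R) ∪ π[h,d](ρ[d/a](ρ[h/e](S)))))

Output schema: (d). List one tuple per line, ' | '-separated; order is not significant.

Row counts bottom-up:
  R → 3
  γ[h; COUNT(*)→d](R) → 3
  S → 4
  ρ[h/e](S) → 4
  ρ[d/a](ρ[h/e](S)) → 4
  π[h,d](ρ[d/a](ρ[h/e](S))) → 4
  (γ[h; COUNT(*)→d](R) ∪ π[h,d](ρ[d/a](ρ[h/e](S)))) → 7
  π[d]((γ[h; COUNT(*)→d](R) ∪ π[h,d](ρ[d/a](ρ[h/e](S))))) → 7

== RESULT ==
d
1
1
1
1
1
2
7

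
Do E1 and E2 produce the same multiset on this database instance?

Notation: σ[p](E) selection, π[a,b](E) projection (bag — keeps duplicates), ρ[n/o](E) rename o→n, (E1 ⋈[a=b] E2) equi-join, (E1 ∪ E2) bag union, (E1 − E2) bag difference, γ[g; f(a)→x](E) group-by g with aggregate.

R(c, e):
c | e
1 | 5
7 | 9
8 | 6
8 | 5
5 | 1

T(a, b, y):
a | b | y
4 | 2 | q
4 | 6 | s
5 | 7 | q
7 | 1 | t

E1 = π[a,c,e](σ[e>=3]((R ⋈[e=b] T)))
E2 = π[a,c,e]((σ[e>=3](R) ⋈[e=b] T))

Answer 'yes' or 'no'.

E1 subexpression sizes:
  R → 5
  T → 4
  (R ⋈[e=b] T) → 2
  σ[e>=3]((R ⋈[e=b] T)) → 1
  π[a,c,e](σ[e>=3]((R ⋈[e=b] T))) → 1
E2 subexpression sizes:
  R → 5
  σ[e>=3](R) → 4
  T → 4
  (σ[e>=3](R) ⋈[e=b] T) → 1
  π[a,c,e]((σ[e>=3](R) ⋈[e=b] T)) → 1

E1 and E2 produce the same multiset:
a | c | e
4 | 8 | 6

yes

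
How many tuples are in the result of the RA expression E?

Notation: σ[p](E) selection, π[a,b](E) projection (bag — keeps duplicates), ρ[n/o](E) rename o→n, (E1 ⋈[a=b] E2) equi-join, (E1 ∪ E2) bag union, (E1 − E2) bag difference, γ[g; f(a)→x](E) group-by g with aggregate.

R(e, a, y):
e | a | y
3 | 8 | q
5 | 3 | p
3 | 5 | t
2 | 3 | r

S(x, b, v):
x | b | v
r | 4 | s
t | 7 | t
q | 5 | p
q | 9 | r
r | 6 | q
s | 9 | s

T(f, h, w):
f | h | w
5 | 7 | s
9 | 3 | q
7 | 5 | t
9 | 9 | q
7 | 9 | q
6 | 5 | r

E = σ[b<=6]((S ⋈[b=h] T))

Stepwise |·|:
  S → 6
  T → 6
  (S ⋈[b=h] T) → 7
  σ[b<=6]((S ⋈[b=h] T)) → 2

|E| = 2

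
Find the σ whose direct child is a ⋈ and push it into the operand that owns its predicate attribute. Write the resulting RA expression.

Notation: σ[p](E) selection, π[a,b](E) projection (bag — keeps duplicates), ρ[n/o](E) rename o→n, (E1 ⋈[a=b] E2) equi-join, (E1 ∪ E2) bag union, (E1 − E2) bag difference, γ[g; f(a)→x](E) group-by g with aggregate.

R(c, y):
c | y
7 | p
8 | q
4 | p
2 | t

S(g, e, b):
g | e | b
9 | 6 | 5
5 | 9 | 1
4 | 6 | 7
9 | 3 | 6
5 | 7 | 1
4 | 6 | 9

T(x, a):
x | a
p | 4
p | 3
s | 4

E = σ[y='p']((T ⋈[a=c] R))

σ filters on y, owned by the right side.
E' = (T ⋈[a=c] σ[y='p'](R))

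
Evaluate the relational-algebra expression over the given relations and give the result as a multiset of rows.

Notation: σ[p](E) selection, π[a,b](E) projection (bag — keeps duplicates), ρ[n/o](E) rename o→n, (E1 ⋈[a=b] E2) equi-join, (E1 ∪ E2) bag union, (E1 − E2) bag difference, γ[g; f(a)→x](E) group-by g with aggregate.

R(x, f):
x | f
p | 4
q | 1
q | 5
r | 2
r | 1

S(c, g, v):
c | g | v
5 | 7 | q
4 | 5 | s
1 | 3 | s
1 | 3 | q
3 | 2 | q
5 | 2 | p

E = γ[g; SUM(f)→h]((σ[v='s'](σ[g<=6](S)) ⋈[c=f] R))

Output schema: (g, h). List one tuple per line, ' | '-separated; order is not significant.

Per-node cardinality:
  S → 6
  σ[g<=6](S) → 5
  σ[v='s'](σ[g<=6](S)) → 2
  R → 5
  (σ[v='s'](σ[g<=6](S)) ⋈[c=f] R) → 3
  γ[g; SUM(f)→h]((σ[v='s'](σ[g<=6](S)) ⋈[c=f] R)) → 2

== RESULT ==
g | h
3 | 2
5 | 4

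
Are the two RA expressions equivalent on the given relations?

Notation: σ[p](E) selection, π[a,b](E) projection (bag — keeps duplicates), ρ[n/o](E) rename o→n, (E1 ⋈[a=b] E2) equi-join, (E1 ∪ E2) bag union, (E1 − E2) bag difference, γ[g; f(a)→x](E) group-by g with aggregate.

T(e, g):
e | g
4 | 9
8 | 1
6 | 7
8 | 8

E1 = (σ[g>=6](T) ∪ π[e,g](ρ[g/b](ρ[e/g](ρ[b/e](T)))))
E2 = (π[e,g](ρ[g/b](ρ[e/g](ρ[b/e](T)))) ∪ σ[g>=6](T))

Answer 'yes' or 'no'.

E1 stepwise |·|:
  T → 4
  σ[g>=6](T) → 3
  T → 4
  ρ[b/e](T) → 4
  ρ[e/g](ρ[b/e](T)) → 4
  ρ[g/b](ρ[e/g](ρ[b/e](T))) → 4
  π[e,g](ρ[g/b](ρ[e/g](ρ[b/e](T)))) → 4
  (σ[g>=6](T) ∪ π[e,g](ρ[g/b](ρ[e/g](ρ[b/e](T))))) → 7
E2 stepwise |·|:
  T → 4
  ρ[b/e](T) → 4
  ρ[e/g](ρ[b/e](T)) → 4
  ρ[g/b](ρ[e/g](ρ[b/e](T))) → 4
  π[e,g](ρ[g/b](ρ[e/g](ρ[b/e](T)))) → 4
  T → 4
  σ[g>=6](T) → 3
  (π[e,g](ρ[g/b](ρ[e/g](ρ[b/e](T)))) ∪ σ[g>=6](T)) → 7

E1 and E2 produce the same multiset:
e | g
1 | 8
4 | 9
6 | 7
7 | 6
8 | 8
8 | 8
9 | 4

yes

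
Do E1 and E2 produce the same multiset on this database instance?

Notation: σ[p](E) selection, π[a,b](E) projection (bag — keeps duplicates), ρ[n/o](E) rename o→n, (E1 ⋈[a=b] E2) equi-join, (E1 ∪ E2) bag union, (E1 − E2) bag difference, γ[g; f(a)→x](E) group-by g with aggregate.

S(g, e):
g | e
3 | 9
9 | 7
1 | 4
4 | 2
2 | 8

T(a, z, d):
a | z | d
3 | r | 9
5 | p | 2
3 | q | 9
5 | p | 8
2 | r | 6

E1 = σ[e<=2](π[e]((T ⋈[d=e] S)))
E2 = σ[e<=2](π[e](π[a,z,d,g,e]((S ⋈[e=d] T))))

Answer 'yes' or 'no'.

E1 row counts bottom-up:
  T → 5
  S → 5
  (T ⋈[d=e] S) → 4
  π[e]((T ⋈[d=e] S)) → 4
  σ[e<=2](π[e]((T ⋈[d=e] S))) → 1
E2 row counts bottom-up:
  S → 5
  T → 5
  (S ⋈[e=d] T) → 4
  π[a,z,d,g,e]((S ⋈[e=d] T)) → 4
  π[e](π[a,z,d,g,e]((S ⋈[e=d] T))) → 4
  σ[e<=2](π[e](π[a,z,d,g,e]((S ⋈[e=d] T)))) → 1

E1 and E2 produce the same multiset:
e
2

yes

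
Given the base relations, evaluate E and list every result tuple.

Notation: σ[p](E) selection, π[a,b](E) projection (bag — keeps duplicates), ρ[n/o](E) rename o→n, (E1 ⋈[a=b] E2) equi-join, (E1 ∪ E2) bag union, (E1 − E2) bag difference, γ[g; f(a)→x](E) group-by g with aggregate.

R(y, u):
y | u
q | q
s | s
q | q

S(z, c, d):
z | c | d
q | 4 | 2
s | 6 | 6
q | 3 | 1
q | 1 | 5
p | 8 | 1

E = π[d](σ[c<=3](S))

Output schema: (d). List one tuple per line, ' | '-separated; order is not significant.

Subexpression sizes:
  S → 5
  σ[c<=3](S) → 2
  π[d](σ[c<=3](S)) → 2

== RESULT ==
d
1
5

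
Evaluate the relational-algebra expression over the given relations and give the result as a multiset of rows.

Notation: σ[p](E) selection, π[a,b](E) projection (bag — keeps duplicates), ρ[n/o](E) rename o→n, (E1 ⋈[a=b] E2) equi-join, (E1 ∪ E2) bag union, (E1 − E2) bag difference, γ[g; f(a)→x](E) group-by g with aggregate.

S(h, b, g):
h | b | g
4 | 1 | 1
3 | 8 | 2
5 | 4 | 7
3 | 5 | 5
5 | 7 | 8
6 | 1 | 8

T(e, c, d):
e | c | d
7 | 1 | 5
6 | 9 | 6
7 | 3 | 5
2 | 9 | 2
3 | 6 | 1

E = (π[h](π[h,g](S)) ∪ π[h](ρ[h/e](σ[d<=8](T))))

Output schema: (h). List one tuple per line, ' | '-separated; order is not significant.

Subexpression sizes:
  S → 6
  π[h,g](S) → 6
  π[h](π[h,g](S)) → 6
  T → 5
  σ[d<=8](T) → 5
  ρ[h/e](σ[d<=8](T)) → 5
  π[h](ρ[h/e](σ[d<=8](T))) → 5
  (π[h](π[h,g](S)) ∪ π[h](ρ[h/e](σ[d<=8](T)))) → 11

== RESULT ==
h
2
3
3
3
4
5
5
6
6
7
7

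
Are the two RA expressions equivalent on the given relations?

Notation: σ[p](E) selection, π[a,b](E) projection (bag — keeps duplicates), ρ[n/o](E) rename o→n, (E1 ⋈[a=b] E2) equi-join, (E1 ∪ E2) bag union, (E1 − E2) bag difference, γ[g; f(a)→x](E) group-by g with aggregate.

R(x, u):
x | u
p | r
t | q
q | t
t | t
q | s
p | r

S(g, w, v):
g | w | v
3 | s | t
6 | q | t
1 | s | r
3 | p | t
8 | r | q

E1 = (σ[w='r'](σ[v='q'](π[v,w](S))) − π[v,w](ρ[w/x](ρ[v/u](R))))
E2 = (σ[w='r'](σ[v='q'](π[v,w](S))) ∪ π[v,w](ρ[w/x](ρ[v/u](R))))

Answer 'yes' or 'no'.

E1 subexpression sizes:
  S → 5
  π[v,w](S) → 5
  σ[v='q'](π[v,w](S)) → 1
  σ[w='r'](σ[v='q'](π[v,w](S))) → 1
  R → 6
  ρ[v/u](R) → 6
  ρ[w/x](ρ[v/u](R)) → 6
  π[v,w](ρ[w/x](ρ[v/u](R))) → 6
  (σ[w='r'](σ[v='q'](π[v,w](S))) − π[v,w](ρ[w/x](ρ[v/u](R)))) → 1
E2 subexpression sizes:
  S → 5
  π[v,w](S) → 5
  σ[v='q'](π[v,w](S)) → 1
  σ[w='r'](σ[v='q'](π[v,w](S))) → 1
  R → 6
  ρ[v/u](R) → 6
  ρ[w/x](ρ[v/u](R)) → 6
  π[v,w](ρ[w/x](ρ[v/u](R))) → 6
  (σ[w='r'](σ[v='q'](π[v,w](S))) ∪ π[v,w](ρ[w/x](ρ[v/u](R)))) → 7

E1 result:
v | w
q | r
E2 result:
v | w
q | r
q | t
r | p
r | p
s | q
t | q
t | t
Witness: ('q', 't') appears 0× in E1 but 1× in E2.

no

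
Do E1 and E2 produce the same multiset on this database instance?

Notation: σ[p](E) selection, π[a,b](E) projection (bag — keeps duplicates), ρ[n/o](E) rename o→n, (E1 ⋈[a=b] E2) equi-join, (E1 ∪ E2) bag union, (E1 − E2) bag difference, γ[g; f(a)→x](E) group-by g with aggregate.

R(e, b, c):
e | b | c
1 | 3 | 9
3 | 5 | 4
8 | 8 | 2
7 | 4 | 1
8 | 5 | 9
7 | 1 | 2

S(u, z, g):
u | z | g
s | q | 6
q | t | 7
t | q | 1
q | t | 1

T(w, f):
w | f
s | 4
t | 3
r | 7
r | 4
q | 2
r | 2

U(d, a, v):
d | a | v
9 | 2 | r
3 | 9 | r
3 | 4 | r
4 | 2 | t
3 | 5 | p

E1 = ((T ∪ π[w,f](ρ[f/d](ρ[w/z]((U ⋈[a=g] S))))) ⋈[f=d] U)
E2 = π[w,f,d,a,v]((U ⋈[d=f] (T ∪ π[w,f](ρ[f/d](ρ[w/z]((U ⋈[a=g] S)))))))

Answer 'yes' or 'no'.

E1 stepwise |·|:
  T → 6
  U → 5
  S → 4
  (U ⋈[a=g] S) → 0
  ρ[w/z]((U ⋈[a=g] S)) → 0
  ρ[f/d](ρ[w/z]((U ⋈[a=g] S))) → 0
  π[w,f](ρ[f/d](ρ[w/z]((U ⋈[a=g] S)))) → 0
  (T ∪ π[w,f](ρ[f/d](ρ[w/z]((U ⋈[a=g] S))))) → 6
  U → 5
  ((T ∪ π[w,f](ρ[f/d](ρ[w/z]((U ⋈[a=g] S))))) ⋈[f=d] U) → 5
E2 stepwise |·|:
  U → 5
  T → 6
  U → 5
  S → 4
  (U ⋈[a=g] S) → 0
  ρ[w/z]((U ⋈[a=g] S)) → 0
  ρ[f/d](ρ[w/z]((U ⋈[a=g] S))) → 0
  π[w,f](ρ[f/d](ρ[w/z]((U ⋈[a=g] S)))) → 0
  (T ∪ π[w,f](ρ[f/d](ρ[w/z]((U ⋈[a=g] S))))) → 6
  (U ⋈[d=f] (T ∪ π[w,f](ρ[f/d](ρ[w/z]((U ⋈[a=g] S)))))) → 5
  π[w,f,d,a,v]((U ⋈[d=f] (T ∪ π[w,f](ρ[f/d](ρ[w/z]((U ⋈[a=g] S))))))) → 5

E1 and E2 produce the same multiset:
w | f | d | a | v
r | 4 | 4 | 2 | t
s | 4 | 4 | 2 | t
t | 3 | 3 | 4 | r
t | 3 | 3 | 5 | p
t | 3 | 3 | 9 | r

yes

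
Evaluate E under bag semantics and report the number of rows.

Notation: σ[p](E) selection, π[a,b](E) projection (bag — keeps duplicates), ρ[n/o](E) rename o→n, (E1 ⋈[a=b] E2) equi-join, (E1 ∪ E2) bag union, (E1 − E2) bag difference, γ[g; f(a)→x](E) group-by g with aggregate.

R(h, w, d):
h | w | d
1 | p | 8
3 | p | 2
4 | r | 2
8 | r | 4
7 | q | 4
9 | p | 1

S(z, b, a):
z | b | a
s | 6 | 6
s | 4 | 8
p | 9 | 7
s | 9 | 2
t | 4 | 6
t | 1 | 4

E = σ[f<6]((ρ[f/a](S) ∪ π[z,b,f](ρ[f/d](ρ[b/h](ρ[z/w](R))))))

Row counts bottom-up:
  S → 6
  ρ[f/a](S) → 6
  R → 6
  ρ[z/w](R) → 6
  ρ[b/h](ρ[z/w](R)) → 6
  ρ[f/d](ρ[b/h](ρ[z/w](R))) → 6
  π[z,b,f](ρ[f/d](ρ[b/h](ρ[z/w](R)))) → 6
  (ρ[f/a](S) ∪ π[z,b,f](ρ[f/d](ρ[b/h](ρ[z/w](R))))) → 12
  σ[f<6]((ρ[f/a](S) ∪ π[z,b,f](ρ[f/d](ρ[b/h](ρ[z/w](R)))))) → 7

|E| = 7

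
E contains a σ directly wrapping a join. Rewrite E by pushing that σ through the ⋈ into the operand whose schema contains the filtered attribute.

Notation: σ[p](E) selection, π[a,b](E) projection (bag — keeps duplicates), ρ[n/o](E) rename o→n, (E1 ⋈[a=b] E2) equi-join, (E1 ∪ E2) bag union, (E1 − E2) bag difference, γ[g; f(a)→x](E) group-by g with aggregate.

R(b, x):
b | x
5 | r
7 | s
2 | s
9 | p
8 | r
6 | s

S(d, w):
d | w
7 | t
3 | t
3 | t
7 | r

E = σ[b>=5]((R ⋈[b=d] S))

σ filters on b, owned by the left side.
E' = (σ[b>=5](R) ⋈[b=d] S)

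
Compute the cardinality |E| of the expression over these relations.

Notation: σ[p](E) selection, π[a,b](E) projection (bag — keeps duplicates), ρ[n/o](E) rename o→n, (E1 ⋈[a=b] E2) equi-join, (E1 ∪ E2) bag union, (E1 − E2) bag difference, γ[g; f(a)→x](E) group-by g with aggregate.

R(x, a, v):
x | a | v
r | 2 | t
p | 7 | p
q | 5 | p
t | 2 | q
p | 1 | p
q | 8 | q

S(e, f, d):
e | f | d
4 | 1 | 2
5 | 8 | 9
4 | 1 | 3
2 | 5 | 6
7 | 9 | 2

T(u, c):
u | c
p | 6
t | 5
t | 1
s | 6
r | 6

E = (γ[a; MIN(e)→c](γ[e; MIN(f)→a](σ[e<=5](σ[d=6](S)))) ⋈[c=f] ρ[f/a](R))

Row counts bottom-up:
  S → 5
  σ[d=6](S) → 1
  σ[e<=5](σ[d=6](S)) → 1
  γ[e; MIN(f)→a](σ[e<=5](σ[d=6](S))) → 1
  γ[a; MIN(e)→c](γ[e; MIN(f)→a](σ[e<=5](σ[d=6](S)))) → 1
  R → 6
  ρ[f/a](R) → 6
  (γ[a; MIN(e)→c](γ[e; MIN(f)→a](σ[e<=5](σ[d=6](S)))) ⋈[c=f] ρ[f/a](R)) → 2

|E| = 2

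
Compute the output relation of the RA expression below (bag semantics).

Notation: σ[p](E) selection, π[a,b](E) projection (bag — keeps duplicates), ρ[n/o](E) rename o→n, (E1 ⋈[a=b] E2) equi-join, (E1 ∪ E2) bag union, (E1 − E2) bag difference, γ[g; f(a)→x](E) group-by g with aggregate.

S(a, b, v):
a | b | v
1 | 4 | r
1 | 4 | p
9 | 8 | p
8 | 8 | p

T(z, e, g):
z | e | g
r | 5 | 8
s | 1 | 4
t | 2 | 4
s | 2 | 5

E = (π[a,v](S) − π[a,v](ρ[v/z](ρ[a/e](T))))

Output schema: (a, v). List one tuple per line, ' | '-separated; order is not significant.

Per-node cardinality:
  S → 4
  π[a,v](S) → 4
  T → 4
  ρ[a/e](T) → 4
  ρ[v/z](ρ[a/e](T)) → 4
  π[a,v](ρ[v/z](ρ[a/e](T))) → 4
  (π[a,v](S) − π[a,v](ρ[v/z](ρ[a/e](T)))) → 4

== RESULT ==
a | v
1 | p
1 | r
8 | p
9 | p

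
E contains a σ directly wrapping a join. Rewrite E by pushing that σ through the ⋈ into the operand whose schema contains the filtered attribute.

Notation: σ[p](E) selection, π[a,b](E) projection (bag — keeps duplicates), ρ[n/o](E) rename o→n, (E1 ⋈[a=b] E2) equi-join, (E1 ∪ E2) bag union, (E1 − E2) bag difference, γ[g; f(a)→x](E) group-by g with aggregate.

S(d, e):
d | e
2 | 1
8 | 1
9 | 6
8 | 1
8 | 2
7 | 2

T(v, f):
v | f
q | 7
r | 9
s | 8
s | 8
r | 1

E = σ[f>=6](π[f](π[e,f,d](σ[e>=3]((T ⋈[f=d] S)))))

σ filters on e, owned by the right side.
E' = σ[f>=6](π[f](π[e,f,d]((T ⋈[f=d] σ[e>=3](S)))))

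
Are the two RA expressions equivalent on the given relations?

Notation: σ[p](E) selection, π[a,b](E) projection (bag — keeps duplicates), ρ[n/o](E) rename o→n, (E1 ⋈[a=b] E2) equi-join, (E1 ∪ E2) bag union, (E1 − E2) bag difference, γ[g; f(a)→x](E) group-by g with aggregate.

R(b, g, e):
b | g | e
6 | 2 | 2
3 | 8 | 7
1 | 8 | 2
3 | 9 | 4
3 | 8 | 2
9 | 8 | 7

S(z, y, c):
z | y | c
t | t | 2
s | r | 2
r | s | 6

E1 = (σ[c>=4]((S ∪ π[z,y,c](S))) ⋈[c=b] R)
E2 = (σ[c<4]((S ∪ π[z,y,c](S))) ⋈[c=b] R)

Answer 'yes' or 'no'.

E1 row counts bottom-up:
  S → 3
  S → 3
  π[z,y,c](S) → 3
  (S ∪ π[z,y,c](S)) → 6
  σ[c>=4]((S ∪ π[z,y,c](S))) → 2
  R → 6
  (σ[c>=4]((S ∪ π[z,y,c](S))) ⋈[c=b] R) → 2
E2 row counts bottom-up:
  S → 3
  S → 3
  π[z,y,c](S) → 3
  (S ∪ π[z,y,c](S)) → 6
  σ[c<4]((S ∪ π[z,y,c](S))) → 4
  R → 6
  (σ[c<4]((S ∪ π[z,y,c](S))) ⋈[c=b] R) → 0

E1 result:
z | y | c | b | g | e
r | s | 6 | 6 | 2 | 2
r | s | 6 | 6 | 2 | 2
E2 result:
z | y | c | b | g | e
(0 rows)
Witness: ('r', 's', 6, 6, 2, 2) appears 2× in E1 but 0× in E2.

no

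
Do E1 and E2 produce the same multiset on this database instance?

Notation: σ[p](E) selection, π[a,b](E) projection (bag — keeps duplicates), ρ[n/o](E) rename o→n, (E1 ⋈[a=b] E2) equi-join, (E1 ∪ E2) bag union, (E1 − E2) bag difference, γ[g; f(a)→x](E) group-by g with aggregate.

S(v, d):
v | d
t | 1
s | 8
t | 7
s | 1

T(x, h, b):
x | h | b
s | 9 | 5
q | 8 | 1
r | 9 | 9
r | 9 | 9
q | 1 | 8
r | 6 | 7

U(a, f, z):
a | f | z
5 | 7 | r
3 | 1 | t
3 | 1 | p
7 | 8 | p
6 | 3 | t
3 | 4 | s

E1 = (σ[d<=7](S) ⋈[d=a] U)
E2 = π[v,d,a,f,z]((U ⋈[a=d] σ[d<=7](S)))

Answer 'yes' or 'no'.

E1 subexpression sizes:
  S → 4
  σ[d<=7](S) → 3
  U → 6
  (σ[d<=7](S) ⋈[d=a] U) → 1
E2 subexpression sizes:
  U → 6
  S → 4
  σ[d<=7](S) → 3
  (U ⋈[a=d] σ[d<=7](S)) → 1
  π[v,d,a,f,z]((U ⋈[a=d] σ[d<=7](S))) → 1

E1 and E2 produce the same multiset:
v | d | a | f | z
t | 7 | 7 | 8 | p

yes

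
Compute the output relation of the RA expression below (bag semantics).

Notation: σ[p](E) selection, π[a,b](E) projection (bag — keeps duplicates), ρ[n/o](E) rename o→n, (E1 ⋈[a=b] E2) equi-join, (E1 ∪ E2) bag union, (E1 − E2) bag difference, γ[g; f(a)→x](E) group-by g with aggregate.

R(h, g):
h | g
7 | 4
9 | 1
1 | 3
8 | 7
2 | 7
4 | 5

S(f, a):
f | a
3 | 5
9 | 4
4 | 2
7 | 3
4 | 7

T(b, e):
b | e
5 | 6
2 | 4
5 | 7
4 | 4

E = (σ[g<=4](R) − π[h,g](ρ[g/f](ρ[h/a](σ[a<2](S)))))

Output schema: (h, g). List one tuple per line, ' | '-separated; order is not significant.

Stepwise |·|:
  R → 6
  σ[g<=4](R) → 3
  S → 5
  σ[a<2](S) → 0
  ρ[h/a](σ[a<2](S)) → 0
  ρ[g/f](ρ[h/a](σ[a<2](S))) → 0
  π[h,g](ρ[g/f](ρ[h/a](σ[a<2](S)))) → 0
  (σ[g<=4](R) − π[h,g](ρ[g/f](ρ[h/a](σ[a<2](S))))) → 3

== RESULT ==
h | g
1 | 3
7 | 4
9 | 1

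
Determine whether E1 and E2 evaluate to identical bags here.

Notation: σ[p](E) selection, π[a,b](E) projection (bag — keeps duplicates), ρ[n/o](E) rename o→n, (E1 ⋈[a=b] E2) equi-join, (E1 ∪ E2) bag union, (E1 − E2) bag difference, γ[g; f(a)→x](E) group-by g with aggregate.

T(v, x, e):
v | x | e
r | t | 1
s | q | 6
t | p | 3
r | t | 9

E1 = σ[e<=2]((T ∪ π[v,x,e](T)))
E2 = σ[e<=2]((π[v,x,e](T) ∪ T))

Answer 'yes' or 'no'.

E1 stepwise |·|:
  T → 4
  T → 4
  π[v,x,e](T) → 4
  (T ∪ π[v,x,e](T)) → 8
  σ[e<=2]((T ∪ π[v,x,e](T))) → 2
E2 stepwise |·|:
  T → 4
  π[v,x,e](T) → 4
  T → 4
  (π[v,x,e](T) ∪ T) → 8
  σ[e<=2]((π[v,x,e](T) ∪ T)) → 2

E1 and E2 produce the same multiset:
v | x | e
r | t | 1
r | t | 1

yes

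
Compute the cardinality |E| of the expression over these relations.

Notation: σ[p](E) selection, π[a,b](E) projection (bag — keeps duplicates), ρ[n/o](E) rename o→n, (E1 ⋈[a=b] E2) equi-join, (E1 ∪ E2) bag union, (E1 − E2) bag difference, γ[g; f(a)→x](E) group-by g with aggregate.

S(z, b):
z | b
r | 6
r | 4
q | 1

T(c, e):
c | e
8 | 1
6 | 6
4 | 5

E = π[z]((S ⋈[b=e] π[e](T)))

Row counts bottom-up:
  S → 3
  T → 3
  π[e](T) → 3
  (S ⋈[b=e] π[e](T)) → 2
  π[z]((S ⋈[b=e] π[e](T))) → 2

|E| = 2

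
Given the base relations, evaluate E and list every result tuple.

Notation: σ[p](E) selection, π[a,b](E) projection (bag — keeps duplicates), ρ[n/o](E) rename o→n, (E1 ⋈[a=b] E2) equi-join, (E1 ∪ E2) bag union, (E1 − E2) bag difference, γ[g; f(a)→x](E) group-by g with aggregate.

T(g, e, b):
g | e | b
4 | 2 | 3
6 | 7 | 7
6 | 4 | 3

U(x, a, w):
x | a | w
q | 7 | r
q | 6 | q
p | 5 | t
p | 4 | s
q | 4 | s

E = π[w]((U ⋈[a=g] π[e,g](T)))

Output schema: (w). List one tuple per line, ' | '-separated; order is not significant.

Subexpression sizes:
  U → 5
  T → 3
  π[e,g](T) → 3
  (U ⋈[a=g] π[e,g](T)) → 4
  π[w]((U ⋈[a=g] π[e,g](T))) → 4

== RESULT ==
w
q
q
s
s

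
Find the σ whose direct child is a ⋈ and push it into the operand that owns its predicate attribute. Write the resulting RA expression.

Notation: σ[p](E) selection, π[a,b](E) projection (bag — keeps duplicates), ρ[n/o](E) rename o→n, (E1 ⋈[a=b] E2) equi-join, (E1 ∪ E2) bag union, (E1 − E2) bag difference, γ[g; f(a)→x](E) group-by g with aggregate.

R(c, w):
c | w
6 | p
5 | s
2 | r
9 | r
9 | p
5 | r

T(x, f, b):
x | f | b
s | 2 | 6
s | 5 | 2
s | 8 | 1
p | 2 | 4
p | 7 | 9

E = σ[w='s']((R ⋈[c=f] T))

σ filters on w, owned by the left side.
E' = (σ[w='s'](R) ⋈[c=f] T)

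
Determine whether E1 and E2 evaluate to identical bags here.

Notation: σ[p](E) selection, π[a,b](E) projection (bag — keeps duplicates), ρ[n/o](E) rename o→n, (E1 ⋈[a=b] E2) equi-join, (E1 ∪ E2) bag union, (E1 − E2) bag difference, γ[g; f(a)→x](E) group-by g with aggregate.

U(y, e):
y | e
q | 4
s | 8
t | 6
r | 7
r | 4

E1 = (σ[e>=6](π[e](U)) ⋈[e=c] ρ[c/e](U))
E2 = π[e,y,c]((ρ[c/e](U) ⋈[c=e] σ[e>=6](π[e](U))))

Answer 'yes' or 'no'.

E1 stepwise |·|:
  U → 5
  π[e](U) → 5
  σ[e>=6](π[e](U)) → 3
  U → 5
  ρ[c/e](U) → 5
  (σ[e>=6](π[e](U)) ⋈[e=c] ρ[c/e](U)) → 3
E2 stepwise |·|:
  U → 5
  ρ[c/e](U) → 5
  U → 5
  π[e](U) → 5
  σ[e>=6](π[e](U)) → 3
  (ρ[c/e](U) ⋈[c=e] σ[e>=6](π[e](U))) → 3
  π[e,y,c]((ρ[c/e](U) ⋈[c=e] σ[e>=6](π[e](U)))) → 3

E1 and E2 produce the same multiset:
e | y | c
6 | t | 6
7 | r | 7
8 | s | 8

yes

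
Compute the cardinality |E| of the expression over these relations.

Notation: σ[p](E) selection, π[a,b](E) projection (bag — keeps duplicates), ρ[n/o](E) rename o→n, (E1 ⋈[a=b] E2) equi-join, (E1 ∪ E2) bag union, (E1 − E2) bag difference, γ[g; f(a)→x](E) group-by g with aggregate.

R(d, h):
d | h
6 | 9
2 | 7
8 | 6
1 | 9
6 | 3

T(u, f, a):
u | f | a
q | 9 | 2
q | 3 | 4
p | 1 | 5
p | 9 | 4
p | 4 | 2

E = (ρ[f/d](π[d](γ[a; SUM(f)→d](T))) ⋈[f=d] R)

Per-node cardinality:
  T → 5
  γ[a; SUM(f)→d](T) → 3
  π[d](γ[a; SUM(f)→d](T)) → 3
  ρ[f/d](π[d](γ[a; SUM(f)→d](T))) → 3
  R → 5
  (ρ[f/d](π[d](γ[a; SUM(f)→d](T))) ⋈[f=d] R) → 1

|E| = 1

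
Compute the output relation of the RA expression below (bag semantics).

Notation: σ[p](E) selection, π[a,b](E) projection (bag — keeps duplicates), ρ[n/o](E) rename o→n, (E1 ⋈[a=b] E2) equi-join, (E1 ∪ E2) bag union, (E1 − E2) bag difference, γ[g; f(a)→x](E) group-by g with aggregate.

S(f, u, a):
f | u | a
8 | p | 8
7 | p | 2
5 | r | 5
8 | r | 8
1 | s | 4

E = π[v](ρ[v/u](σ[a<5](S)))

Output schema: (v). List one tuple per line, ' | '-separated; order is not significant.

Stepwise |·|:
  S → 5
  σ[a<5](S) → 2
  ρ[v/u](σ[a<5](S)) → 2
  π[v](ρ[v/u](σ[a<5](S))) → 2

== RESULT ==
v
p
s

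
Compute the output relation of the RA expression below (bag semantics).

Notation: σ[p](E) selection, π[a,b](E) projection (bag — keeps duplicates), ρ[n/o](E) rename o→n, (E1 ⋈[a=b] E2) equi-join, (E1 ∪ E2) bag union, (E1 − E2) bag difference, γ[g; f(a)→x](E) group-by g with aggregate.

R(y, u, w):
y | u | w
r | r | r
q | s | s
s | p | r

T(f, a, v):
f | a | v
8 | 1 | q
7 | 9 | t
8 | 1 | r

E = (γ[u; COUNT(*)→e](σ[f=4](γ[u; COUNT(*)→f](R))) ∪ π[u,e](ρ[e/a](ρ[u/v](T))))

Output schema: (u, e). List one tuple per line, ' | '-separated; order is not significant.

Row counts bottom-up:
  R → 3
  γ[u; COUNT(*)→f](R) → 3
  σ[f=4](γ[u; COUNT(*)→f](R)) → 0
  γ[u; COUNT(*)→e](σ[f=4](γ[u; COUNT(*)→f](R))) → 0
  T → 3
  ρ[u/v](T) → 3
  ρ[e/a](ρ[u/v](T)) → 3
  π[u,e](ρ[e/a](ρ[u/v](T))) → 3
  (γ[u; COUNT(*)→e](σ[f=4](γ[u; COUNT(*)→f](R))) ∪ π[u,e](ρ[e/a](ρ[u/v](T)))) → 3

== RESULT ==
u | e
q | 1
r | 1
t | 9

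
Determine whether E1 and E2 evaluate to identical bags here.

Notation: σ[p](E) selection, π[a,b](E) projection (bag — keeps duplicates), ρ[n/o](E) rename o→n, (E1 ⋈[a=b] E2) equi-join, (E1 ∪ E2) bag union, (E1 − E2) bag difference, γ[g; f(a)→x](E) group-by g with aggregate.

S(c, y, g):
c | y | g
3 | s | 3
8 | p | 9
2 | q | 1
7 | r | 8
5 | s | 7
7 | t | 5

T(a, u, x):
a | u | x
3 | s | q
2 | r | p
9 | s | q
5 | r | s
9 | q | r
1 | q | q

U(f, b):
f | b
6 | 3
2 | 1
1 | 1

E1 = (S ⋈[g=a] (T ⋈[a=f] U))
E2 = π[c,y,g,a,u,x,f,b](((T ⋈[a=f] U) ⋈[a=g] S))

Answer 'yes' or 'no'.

E1 subexpression sizes:
  S → 6
  T → 6
  U → 3
  (T ⋈[a=f] U) → 2
  (S ⋈[g=a] (T ⋈[a=f] U)) → 1
E2 subexpression sizes:
  T → 6
  U → 3
  (T ⋈[a=f] U) → 2
  S → 6
  ((T ⋈[a=f] U) ⋈[a=g] S) → 1
  π[c,y,g,a,u,x,f,b](((T ⋈[a=f] U) ⋈[a=g] S)) → 1

E1 and E2 produce the same multiset:
c | y | g | a | u | x | f | b
2 | q | 1 | 1 | q | q | 1 | 1

yes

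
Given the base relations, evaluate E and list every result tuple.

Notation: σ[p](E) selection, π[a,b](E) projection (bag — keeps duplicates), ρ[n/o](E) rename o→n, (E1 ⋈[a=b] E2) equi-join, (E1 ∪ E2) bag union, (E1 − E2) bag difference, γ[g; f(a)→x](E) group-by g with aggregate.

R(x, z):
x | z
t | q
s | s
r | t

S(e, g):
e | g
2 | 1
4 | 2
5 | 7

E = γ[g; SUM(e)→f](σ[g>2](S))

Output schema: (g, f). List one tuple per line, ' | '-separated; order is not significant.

Subexpression sizes:
  S → 3
  σ[g>2](S) → 1
  γ[g; SUM(e)→f](σ[g>2](S)) → 1

== RESULT ==
g | f
7 | 5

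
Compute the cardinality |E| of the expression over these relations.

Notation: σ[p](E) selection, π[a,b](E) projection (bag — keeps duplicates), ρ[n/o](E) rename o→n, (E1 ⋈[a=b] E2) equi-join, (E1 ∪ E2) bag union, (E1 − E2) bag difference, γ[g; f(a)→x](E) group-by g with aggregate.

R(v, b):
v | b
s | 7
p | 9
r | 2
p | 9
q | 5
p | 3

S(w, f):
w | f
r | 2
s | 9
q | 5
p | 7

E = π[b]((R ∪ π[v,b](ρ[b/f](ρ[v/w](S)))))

Per-node cardinality:
  R → 6
  S → 4
  ρ[v/w](S) → 4
  ρ[b/f](ρ[v/w](S)) → 4
  π[v,b](ρ[b/f](ρ[v/w](S))) → 4
  (R ∪ π[v,b](ρ[b/f](ρ[v/w](S)))) → 10
  π[b]((R ∪ π[v,b](ρ[b/f](ρ[v/w](S))))) → 10

|E| = 10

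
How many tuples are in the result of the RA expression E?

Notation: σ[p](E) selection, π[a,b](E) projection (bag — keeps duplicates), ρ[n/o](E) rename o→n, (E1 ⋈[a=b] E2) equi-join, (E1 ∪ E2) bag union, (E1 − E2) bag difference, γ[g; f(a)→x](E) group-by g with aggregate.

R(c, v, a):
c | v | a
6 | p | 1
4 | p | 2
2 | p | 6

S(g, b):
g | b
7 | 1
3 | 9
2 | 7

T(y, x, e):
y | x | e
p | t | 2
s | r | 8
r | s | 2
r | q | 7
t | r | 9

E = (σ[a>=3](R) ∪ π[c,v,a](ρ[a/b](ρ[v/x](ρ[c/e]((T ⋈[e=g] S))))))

Row counts bottom-up:
  R → 3
  σ[a>=3](R) → 1
  T → 5
  S → 3
  (T ⋈[e=g] S) → 3
  ρ[c/e]((T ⋈[e=g] S)) → 3
  ρ[v/x](ρ[c/e]((T ⋈[e=g] S))) → 3
  ρ[a/b](ρ[v/x](ρ[c/e]((T ⋈[e=g] S)))) → 3
  π[c,v,a](ρ[a/b](ρ[v/x](ρ[c/e]((T ⋈[e=g] S))))) → 3
  (σ[a>=3](R) ∪ π[c,v,a](ρ[a/b](ρ[v/x](ρ[c/e]((T ⋈[e=g] S)))))) → 4

|E| = 4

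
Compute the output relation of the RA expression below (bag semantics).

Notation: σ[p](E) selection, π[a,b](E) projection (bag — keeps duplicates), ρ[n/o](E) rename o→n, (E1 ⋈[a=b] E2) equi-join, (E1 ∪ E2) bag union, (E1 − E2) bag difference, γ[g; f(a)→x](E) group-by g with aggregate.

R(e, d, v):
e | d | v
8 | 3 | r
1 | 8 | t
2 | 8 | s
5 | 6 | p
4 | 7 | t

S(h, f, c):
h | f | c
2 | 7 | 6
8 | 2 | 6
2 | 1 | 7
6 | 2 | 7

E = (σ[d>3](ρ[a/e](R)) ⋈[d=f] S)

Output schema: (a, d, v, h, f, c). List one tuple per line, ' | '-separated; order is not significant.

Stepwise |·|:
  R → 5
  ρ[a/e](R) → 5
  σ[d>3](ρ[a/e](R)) → 4
  S → 4
  (σ[d>3](ρ[a/e](R)) ⋈[d=f] S) → 1

== RESULT ==
a | d | v | h | f | c
4 | 7 | t | 2 | 7 | 6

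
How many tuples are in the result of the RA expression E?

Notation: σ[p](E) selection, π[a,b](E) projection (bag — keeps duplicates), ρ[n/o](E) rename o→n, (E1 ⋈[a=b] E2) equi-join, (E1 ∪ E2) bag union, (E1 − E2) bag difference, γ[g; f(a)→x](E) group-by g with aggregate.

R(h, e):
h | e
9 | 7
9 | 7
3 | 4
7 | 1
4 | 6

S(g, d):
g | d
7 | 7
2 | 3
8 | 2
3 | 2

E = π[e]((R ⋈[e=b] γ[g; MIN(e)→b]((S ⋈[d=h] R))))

Row counts bottom-up:
  R → 5
  S → 4
  R → 5
  (S ⋈[d=h] R) → 2
  γ[g; MIN(e)→b]((S ⋈[d=h] R)) → 2
  (R ⋈[e=b] γ[g; MIN(e)→b]((S ⋈[d=h] R))) → 2
  π[e]((R ⋈[e=b] γ[g; MIN(e)→b]((S ⋈[d=h] R)))) → 2

|E| = 2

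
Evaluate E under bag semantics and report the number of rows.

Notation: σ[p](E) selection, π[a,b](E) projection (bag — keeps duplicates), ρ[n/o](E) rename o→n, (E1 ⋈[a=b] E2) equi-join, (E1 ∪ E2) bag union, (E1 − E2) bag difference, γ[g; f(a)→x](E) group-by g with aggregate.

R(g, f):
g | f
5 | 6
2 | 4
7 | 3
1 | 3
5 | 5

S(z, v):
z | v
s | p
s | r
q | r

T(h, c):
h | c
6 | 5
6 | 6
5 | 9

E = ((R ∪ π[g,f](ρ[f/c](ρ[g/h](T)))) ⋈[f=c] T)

Row counts bottom-up:
  R → 5
  T → 3
  ρ[g/h](T) → 3
  ρ[f/c](ρ[g/h](T)) → 3
  π[g,f](ρ[f/c](ρ[g/h](T))) → 3
  (R ∪ π[g,f](ρ[f/c](ρ[g/h](T)))) → 8
  T → 3
  ((R ∪ π[g,f](ρ[f/c](ρ[g/h](T)))) ⋈[f=c] T) → 5

|E| = 5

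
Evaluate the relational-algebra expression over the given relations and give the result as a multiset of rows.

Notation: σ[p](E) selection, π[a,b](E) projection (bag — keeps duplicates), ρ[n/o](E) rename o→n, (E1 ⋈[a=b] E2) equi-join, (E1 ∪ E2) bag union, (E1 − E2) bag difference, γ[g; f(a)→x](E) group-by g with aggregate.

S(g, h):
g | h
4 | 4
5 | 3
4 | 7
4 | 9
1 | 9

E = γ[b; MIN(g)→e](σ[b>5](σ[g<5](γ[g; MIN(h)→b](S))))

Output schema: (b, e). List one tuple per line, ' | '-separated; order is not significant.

Per-node cardinality:
  S → 5
  γ[g; MIN(h)→b](S) → 3
  σ[g<5](γ[g; MIN(h)→b](S)) → 2
  σ[b>5](σ[g<5](γ[g; MIN(h)→b](S))) → 1
  γ[b; MIN(g)→e](σ[b>5](σ[g<5](γ[g; MIN(h)→b](S)))) → 1

== RESULT ==
b | e
9 | 1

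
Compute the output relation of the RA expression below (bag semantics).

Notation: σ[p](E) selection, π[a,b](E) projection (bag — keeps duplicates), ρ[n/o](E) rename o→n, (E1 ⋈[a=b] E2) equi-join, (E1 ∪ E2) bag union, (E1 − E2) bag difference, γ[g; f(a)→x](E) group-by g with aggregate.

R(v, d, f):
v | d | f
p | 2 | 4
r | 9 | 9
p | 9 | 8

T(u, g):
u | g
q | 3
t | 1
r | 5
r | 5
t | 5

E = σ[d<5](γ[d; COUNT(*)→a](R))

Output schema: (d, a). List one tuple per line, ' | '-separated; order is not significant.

Subexpression sizes:
  R → 3
  γ[d; COUNT(*)→a](R) → 2
  σ[d<5](γ[d; COUNT(*)→a](R)) → 1

== RESULT ==
d | a
2 | 1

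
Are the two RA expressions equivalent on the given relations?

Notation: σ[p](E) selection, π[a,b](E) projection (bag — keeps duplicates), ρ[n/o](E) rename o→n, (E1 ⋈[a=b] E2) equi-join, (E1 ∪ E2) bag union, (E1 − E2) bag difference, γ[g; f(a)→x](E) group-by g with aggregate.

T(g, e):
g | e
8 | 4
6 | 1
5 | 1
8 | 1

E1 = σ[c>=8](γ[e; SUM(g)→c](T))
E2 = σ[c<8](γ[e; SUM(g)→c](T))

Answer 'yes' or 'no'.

E1 per-node cardinality:
  T → 4
  γ[e; SUM(g)→c](T) → 2
  σ[c>=8](γ[e; SUM(g)→c](T)) → 2
E2 per-node cardinality:
  T → 4
  γ[e; SUM(g)→c](T) → 2
  σ[c<8](γ[e; SUM(g)→c](T)) → 0

E1 result:
e | c
1 | 19
4 | 8
E2 result:
e | c
(0 rows)
Witness: (1, 19) appears 1× in E1 but 0× in E2.

no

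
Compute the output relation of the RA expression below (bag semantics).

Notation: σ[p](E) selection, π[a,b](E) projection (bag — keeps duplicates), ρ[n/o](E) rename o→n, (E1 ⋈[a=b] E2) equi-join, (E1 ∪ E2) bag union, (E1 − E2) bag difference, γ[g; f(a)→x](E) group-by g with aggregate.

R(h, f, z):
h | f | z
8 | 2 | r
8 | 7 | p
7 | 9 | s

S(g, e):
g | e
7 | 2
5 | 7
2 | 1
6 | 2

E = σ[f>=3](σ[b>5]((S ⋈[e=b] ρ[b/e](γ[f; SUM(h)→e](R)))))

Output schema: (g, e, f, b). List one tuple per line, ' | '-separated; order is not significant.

Subexpression sizes:
  S → 4
  R → 3
  γ[f; SUM(h)→e](R) → 3
  ρ[b/e](γ[f; SUM(h)→e](R)) → 3
  (S ⋈[e=b] ρ[b/e](γ[f; SUM(h)→e](R))) → 1
  σ[b>5]((S ⋈[e=b] ρ[b/e](γ[f; SUM(h)→e](R)))) → 1
  σ[f>=3](σ[b>5]((S ⋈[e=b] ρ[b/e](γ[f; SUM(h)→e](R))))) → 1

== RESULT ==
g | e | f | b
5 | 7 | 9 | 7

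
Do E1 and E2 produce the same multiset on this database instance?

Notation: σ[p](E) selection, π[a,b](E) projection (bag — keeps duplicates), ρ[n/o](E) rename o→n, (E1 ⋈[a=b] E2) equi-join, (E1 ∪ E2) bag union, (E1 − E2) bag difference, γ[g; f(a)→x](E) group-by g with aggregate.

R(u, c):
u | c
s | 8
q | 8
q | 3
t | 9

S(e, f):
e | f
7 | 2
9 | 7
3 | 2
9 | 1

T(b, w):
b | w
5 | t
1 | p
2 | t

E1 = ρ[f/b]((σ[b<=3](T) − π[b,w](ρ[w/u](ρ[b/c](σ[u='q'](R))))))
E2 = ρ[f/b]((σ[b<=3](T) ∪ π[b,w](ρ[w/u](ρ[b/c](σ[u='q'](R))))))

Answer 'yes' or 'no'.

E1 row counts bottom-up:
  T → 3
  σ[b<=3](T) → 2
  R → 4
  σ[u='q'](R) → 2
  ρ[b/c](σ[u='q'](R)) → 2
  ρ[w/u](ρ[b/c](σ[u='q'](R))) → 2
  π[b,w](ρ[w/u](ρ[b/c](σ[u='q'](R)))) → 2
  (σ[b<=3](T) − π[b,w](ρ[w/u](ρ[b/c](σ[u='q'](R))))) → 2
  ρ[f/b]((σ[b<=3](T) − π[b,w](ρ[w/u](ρ[b/c](σ[u='q'](R)))))) → 2
E2 row counts bottom-up:
  T → 3
  σ[b<=3](T) → 2
  R → 4
  σ[u='q'](R) → 2
  ρ[b/c](σ[u='q'](R)) → 2
  ρ[w/u](ρ[b/c](σ[u='q'](R))) → 2
  π[b,w](ρ[w/u](ρ[b/c](σ[u='q'](R)))) → 2
  (σ[b<=3](T) ∪ π[b,w](ρ[w/u](ρ[b/c](σ[u='q'](R))))) → 4
  ρ[f/b]((σ[b<=3](T) ∪ π[b,w](ρ[w/u](ρ[b/c](σ[u='q'](R)))))) → 4

E1 result:
f | w
1 | p
2 | t
E2 result:
f | w
1 | p
2 | t
3 | q
8 | q
Witness: (8, 'q') appears 0× in E1 but 1× in E2.

no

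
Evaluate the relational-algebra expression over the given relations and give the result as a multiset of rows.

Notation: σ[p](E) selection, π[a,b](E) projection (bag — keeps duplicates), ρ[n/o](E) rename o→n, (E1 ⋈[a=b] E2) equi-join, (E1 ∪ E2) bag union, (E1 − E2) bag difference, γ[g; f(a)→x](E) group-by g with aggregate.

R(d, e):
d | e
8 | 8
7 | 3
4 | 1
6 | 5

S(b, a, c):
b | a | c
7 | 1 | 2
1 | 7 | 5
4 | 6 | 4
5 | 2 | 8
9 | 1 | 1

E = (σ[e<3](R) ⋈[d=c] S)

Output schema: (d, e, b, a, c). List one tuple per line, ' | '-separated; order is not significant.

Per-node cardinality:
  R → 4
  σ[e<3](R) → 1
  S → 5
  (σ[e<3](R) ⋈[d=c] S) → 1

== RESULT ==
d | e | b | a | c
4 | 1 | 4 | 6 | 4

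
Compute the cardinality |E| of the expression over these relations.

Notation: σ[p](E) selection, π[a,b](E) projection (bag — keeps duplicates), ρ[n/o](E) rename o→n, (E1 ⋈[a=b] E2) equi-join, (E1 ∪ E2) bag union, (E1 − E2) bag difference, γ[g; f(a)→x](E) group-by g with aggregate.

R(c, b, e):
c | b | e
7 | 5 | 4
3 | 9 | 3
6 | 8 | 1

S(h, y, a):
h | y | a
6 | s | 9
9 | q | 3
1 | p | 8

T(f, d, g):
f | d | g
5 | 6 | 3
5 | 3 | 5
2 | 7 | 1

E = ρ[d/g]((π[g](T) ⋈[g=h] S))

Subexpression sizes:
  T → 3
  π[g](T) → 3
  S → 3
  (π[g](T) ⋈[g=h] S) → 1
  ρ[d/g]((π[g](T) ⋈[g=h] S)) → 1

|E| = 1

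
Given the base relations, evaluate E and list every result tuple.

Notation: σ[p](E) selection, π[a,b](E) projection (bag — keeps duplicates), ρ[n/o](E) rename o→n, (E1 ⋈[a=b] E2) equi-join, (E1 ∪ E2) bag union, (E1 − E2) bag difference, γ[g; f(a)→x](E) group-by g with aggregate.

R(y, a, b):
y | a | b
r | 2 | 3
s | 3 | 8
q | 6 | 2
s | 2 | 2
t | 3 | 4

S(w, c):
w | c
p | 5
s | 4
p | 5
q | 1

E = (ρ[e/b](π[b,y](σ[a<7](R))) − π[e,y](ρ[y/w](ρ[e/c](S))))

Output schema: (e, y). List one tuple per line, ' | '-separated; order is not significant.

Per-node cardinality:
  R → 5
  σ[a<7](R) → 5
  π[b,y](σ[a<7](R)) → 5
  ρ[e/b](π[b,y](σ[a<7](R))) → 5
  S → 4
  ρ[e/c](S) → 4
  ρ[y/w](ρ[e/c](S)) → 4
  π[e,y](ρ[y/w](ρ[e/c](S))) → 4
  (ρ[e/b](π[b,y](σ[a<7](R))) − π[e,y](ρ[y/w](ρ[e/c](S)))) → 5

== RESULT ==
e | y
2 | q
2 | s
3 | r
4 | t
8 | s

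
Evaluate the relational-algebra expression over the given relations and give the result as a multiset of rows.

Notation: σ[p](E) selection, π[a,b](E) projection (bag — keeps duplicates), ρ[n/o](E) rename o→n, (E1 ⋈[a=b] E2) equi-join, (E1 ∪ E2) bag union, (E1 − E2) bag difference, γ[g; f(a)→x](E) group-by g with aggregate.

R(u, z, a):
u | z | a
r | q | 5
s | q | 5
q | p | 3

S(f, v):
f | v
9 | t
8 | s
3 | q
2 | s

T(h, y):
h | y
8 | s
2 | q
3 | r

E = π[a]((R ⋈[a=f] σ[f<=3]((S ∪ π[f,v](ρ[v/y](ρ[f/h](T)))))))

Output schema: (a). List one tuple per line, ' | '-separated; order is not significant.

Row counts bottom-up:
  R → 3
  S → 4
  T → 3
  ρ[f/h](T) → 3
  ρ[v/y](ρ[f/h](T)) → 3
  π[f,v](ρ[v/y](ρ[f/h](T))) → 3
  (S ∪ π[f,v](ρ[v/y](ρ[f/h](T)))) → 7
  σ[f<=3]((S ∪ π[f,v](ρ[v/y](ρ[f/h](T))))) → 4
  (R ⋈[a=f] σ[f<=3]((S ∪ π[f,v](ρ[v/y](ρ[f/h](T)))))) → 2
  π[a]((R ⋈[a=f] σ[f<=3]((S ∪ π[f,v](ρ[v/y](ρ[f/h](T))))))) → 2

== RESULT ==
a
3
3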